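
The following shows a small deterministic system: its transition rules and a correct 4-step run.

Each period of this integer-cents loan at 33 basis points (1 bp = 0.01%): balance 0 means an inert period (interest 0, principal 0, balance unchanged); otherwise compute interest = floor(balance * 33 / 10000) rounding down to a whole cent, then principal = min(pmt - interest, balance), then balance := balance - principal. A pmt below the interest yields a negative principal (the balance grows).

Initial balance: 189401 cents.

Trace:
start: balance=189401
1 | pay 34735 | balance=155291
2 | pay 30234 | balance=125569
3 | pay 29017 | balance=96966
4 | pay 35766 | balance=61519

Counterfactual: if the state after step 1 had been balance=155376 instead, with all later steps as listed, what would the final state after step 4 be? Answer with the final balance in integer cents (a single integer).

state after step 1 := balance=155376
2 | pay 30234 | balance=125654
3 | pay 29017 | balance=97051
4 | pay 35766 | balance=61605

61605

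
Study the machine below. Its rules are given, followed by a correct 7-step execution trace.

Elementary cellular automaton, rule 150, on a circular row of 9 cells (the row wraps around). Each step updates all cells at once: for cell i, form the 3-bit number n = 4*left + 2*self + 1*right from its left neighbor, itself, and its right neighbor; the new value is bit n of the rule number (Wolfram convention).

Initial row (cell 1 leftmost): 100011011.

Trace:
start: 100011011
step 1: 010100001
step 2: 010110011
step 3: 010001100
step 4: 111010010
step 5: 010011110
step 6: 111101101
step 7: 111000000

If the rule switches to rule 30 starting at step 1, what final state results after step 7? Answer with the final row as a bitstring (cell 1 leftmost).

000100010

(re-executing steps 1..7 under rule 30; state before step 1: 100011011)
step 1: 010110010
step 2: 110101111
step 3: 000101000
step 4: 001101100
step 5: 011001010
step 6: 110111011
step 7: 000100010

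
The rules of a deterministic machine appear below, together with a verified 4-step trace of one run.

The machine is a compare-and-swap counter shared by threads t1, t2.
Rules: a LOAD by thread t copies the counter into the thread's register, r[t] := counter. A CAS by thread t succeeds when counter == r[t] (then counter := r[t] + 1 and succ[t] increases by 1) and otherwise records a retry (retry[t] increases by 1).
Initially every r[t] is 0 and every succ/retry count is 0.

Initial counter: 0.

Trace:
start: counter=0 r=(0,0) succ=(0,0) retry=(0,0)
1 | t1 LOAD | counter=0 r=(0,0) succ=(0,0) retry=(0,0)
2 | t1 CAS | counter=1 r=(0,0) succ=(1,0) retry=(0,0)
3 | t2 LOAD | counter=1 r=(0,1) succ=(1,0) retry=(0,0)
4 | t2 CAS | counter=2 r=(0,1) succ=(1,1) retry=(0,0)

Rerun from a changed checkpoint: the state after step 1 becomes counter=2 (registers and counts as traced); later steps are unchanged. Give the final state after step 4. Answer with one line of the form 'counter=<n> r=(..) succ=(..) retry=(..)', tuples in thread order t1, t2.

counter=3 r=(0,2) succ=(0,1) retry=(1,0)

state after step 1 := counter=2 r=(0,0) succ=(0,0) retry=(0,0)
2 | t1 CAS | counter=2 r=(0,0) succ=(0,0) retry=(1,0)
3 | t2 LOAD | counter=2 r=(0,2) succ=(0,0) retry=(1,0)
4 | t2 CAS | counter=3 r=(0,2) succ=(0,1) retry=(1,0)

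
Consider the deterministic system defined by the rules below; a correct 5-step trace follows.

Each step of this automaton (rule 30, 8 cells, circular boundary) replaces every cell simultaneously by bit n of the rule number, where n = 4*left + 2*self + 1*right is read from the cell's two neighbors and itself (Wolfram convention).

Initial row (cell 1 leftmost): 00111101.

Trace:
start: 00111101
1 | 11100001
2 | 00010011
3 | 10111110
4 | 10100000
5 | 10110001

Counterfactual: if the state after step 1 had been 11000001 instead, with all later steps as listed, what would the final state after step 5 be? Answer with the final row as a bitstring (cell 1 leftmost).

state after step 1 := 11000001
2 | 00100011
3 | 11110110
4 | 10000100
5 | 11001111

11001111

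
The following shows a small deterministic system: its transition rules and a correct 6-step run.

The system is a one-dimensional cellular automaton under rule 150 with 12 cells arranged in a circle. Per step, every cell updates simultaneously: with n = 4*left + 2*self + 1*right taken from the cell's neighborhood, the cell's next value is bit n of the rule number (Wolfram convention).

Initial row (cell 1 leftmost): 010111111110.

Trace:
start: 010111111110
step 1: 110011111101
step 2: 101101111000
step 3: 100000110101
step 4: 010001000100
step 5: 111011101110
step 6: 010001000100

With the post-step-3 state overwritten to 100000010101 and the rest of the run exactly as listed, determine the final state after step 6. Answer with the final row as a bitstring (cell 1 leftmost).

state after step 3 := 100000010101
step 4: 010000110100
step 5: 111001000110
step 6: 010111101000

010111101000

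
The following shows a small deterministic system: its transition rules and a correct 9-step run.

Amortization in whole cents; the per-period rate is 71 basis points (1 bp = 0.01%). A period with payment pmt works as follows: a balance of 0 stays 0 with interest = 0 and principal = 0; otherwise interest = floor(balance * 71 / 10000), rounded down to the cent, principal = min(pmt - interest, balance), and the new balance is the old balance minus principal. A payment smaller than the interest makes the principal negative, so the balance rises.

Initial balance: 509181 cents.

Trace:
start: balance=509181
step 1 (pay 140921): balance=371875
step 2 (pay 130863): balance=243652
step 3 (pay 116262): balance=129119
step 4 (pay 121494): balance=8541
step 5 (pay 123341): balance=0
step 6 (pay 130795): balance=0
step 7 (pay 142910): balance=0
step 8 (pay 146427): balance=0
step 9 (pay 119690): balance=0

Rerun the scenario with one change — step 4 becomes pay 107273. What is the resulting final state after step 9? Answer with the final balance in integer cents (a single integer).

(re-executing from step 4 with the substitution; state before step 4: balance=129119)
step 4 (pay 107273): balance=22762
step 5 (pay 123341): balance=0
step 6 (pay 130795): balance=0
step 7 (pay 142910): balance=0
step 8 (pay 146427): balance=0
step 9 (pay 119690): balance=0

0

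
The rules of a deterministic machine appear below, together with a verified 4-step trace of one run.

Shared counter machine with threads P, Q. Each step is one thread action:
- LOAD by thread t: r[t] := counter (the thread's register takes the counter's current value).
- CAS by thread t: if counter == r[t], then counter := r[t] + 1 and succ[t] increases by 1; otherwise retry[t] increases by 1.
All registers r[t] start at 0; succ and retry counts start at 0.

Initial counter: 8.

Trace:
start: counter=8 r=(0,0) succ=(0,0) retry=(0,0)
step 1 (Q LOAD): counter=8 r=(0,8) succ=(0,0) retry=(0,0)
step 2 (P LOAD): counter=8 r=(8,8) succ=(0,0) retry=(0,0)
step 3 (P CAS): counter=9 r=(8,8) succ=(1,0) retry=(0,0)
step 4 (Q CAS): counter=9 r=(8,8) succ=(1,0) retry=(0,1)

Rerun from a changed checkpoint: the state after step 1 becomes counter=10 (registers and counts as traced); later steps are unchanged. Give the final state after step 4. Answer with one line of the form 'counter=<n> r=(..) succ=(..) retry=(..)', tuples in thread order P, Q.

counter=11 r=(10,8) succ=(1,0) retry=(0,1)

state after step 1 := counter=10 r=(0,8) succ=(0,0) retry=(0,0)
step 2 (P LOAD): counter=10 r=(10,8) succ=(0,0) retry=(0,0)
step 3 (P CAS): counter=11 r=(10,8) succ=(1,0) retry=(0,0)
step 4 (Q CAS): counter=11 r=(10,8) succ=(1,0) retry=(0,1)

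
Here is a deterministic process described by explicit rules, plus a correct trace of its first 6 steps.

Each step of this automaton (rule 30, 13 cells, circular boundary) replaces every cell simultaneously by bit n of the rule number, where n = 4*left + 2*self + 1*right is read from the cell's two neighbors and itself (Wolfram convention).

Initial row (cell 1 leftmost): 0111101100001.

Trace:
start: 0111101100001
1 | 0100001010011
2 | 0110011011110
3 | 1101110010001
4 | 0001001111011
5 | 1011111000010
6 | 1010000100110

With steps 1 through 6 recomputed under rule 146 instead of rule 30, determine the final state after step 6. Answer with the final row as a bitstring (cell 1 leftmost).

0001010001001

(re-executing steps 1..6 under rule 146; state before step 1: 0111101100001)
1 | 0011000010010
2 | 0100100101101
3 | 0011011000000
4 | 0100000100000
5 | 1010001010000
6 | 0001010001001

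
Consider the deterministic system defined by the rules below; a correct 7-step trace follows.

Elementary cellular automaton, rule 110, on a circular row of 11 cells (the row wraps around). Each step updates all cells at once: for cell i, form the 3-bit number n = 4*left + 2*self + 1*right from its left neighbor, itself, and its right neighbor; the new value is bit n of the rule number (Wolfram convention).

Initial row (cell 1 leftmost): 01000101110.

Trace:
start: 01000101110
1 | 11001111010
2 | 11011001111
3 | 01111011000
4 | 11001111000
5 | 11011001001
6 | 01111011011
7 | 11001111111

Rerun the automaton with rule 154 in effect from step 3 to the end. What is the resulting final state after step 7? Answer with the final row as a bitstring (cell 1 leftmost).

(re-executing steps 3..7 under rule 154; state before step 3: 11011001111)
3 | 10010111111
4 | 01100111111
5 | 01011111110
6 | 10011111101
7 | 01111111001

01111111001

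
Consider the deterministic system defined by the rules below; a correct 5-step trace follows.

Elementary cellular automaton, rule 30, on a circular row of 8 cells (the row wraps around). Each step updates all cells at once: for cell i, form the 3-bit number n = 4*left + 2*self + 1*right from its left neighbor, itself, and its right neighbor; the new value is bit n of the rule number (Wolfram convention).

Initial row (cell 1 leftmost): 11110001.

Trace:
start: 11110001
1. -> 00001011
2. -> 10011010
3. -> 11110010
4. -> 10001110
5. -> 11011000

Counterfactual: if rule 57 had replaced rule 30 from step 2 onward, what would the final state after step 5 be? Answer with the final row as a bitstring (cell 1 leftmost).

10100110

(re-executing steps 2..5 under rule 57; state before step 2: 00001011)
2. -> 11100110
3. -> 10010101
4. -> 01001011
5. -> 10100110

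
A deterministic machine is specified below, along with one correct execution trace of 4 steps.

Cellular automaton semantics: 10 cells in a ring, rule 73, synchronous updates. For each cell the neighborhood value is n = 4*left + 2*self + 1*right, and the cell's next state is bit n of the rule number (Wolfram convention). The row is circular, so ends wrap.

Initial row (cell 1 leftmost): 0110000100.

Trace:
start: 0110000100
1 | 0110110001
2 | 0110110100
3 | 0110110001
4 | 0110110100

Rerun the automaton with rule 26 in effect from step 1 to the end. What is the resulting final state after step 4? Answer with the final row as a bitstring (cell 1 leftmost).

0001000110

(re-executing steps 1..4 under rule 26; state before step 1: 0110000100)
1 | 1101001010
2 | 1000110000
3 | 0101101001
4 | 0001000110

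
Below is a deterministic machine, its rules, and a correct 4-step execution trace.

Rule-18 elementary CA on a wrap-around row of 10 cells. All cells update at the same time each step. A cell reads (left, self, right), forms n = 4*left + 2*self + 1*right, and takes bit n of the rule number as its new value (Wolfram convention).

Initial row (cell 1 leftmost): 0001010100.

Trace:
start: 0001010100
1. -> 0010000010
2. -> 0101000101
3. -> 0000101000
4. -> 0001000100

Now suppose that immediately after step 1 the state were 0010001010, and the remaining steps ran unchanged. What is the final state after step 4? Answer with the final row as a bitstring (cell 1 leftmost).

0000010001

state after step 1 := 0010001010
2. -> 0101010001
3. -> 0000001010
4. -> 0000010001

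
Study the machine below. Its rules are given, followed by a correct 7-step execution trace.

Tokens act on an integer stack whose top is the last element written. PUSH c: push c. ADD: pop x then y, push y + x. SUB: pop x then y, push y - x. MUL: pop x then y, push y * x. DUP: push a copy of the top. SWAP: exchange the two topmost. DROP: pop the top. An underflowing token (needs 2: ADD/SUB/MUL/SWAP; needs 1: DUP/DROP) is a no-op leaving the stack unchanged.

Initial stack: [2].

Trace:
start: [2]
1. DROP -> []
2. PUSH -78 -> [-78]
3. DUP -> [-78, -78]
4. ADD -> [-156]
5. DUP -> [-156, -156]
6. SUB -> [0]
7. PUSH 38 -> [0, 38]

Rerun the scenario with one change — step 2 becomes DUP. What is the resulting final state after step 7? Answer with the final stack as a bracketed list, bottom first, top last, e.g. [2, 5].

[38]

(re-executing from step 2 with the substitution; state before step 2: [])
2. DUP -> []
3. DUP -> []
4. ADD -> []
5. DUP -> []
6. SUB -> []
7. PUSH 38 -> [38]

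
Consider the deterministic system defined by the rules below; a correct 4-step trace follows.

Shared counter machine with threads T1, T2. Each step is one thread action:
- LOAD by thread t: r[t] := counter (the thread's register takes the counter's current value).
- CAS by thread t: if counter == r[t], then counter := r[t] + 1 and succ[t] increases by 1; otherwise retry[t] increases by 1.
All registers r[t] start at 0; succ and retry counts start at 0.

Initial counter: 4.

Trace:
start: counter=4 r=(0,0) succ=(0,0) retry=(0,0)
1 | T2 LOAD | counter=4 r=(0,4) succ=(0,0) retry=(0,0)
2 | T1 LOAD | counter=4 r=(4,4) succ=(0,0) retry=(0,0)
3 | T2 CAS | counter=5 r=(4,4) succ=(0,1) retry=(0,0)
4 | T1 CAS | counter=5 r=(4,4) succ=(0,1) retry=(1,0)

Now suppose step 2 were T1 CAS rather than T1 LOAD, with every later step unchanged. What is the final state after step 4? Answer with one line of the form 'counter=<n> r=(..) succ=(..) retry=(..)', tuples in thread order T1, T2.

counter=5 r=(0,4) succ=(0,1) retry=(2,0)

(re-executing from step 2 with the substitution; state before step 2: counter=4 r=(0,4) succ=(0,0) retry=(0,0))
2 | T1 CAS | counter=4 r=(0,4) succ=(0,0) retry=(1,0)
3 | T2 CAS | counter=5 r=(0,4) succ=(0,1) retry=(1,0)
4 | T1 CAS | counter=5 r=(0,4) succ=(0,1) retry=(2,0)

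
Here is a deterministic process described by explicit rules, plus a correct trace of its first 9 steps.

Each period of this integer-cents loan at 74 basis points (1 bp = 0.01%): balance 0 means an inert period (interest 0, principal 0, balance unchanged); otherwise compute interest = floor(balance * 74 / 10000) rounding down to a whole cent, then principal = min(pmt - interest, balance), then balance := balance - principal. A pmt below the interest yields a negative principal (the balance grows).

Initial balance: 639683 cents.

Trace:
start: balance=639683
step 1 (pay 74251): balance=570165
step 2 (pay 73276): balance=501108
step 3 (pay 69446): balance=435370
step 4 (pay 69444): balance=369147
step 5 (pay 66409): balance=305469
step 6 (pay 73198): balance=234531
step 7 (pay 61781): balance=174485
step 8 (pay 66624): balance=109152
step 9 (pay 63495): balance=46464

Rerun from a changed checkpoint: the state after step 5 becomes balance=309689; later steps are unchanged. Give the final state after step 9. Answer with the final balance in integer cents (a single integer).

50809

state after step 5 := balance=309689
step 6 (pay 73198): balance=238782
step 7 (pay 61781): balance=178767
step 8 (pay 66624): balance=113465
step 9 (pay 63495): balance=50809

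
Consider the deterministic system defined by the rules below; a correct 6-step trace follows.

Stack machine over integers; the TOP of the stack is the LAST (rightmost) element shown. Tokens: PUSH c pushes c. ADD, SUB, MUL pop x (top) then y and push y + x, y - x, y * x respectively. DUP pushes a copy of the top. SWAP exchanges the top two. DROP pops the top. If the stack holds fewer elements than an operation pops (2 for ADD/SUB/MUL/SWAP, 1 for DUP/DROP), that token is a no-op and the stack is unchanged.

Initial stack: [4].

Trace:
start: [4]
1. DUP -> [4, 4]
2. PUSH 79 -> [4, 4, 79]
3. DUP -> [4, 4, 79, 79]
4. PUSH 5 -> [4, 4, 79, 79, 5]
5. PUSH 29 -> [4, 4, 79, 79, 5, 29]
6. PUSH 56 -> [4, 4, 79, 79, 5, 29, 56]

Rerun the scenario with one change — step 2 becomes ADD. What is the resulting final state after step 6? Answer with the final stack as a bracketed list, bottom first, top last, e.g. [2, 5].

[8, 8, 5, 29, 56]

(re-executing from step 2 with the substitution; state before step 2: [4, 4])
2. ADD -> [8]
3. DUP -> [8, 8]
4. PUSH 5 -> [8, 8, 5]
5. PUSH 29 -> [8, 8, 5, 29]
6. PUSH 56 -> [8, 8, 5, 29, 56]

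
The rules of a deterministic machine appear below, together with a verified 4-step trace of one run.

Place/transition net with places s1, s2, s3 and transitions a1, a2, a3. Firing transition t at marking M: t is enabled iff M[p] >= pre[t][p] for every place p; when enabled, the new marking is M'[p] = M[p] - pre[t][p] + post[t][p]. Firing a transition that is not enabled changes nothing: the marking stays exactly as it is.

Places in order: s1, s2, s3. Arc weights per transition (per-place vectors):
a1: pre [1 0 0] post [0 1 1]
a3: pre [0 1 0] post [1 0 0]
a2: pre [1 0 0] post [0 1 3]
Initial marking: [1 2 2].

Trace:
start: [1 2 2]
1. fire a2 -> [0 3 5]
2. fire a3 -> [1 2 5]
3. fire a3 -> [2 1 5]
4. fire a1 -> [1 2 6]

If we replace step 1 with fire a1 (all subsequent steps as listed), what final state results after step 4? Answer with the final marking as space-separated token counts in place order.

(re-executing from step 1 with the substitution; state before step 1: [1 2 2])
1. fire a1 -> [0 3 3]
2. fire a3 -> [1 2 3]
3. fire a3 -> [2 1 3]
4. fire a1 -> [1 2 4]

1 2 4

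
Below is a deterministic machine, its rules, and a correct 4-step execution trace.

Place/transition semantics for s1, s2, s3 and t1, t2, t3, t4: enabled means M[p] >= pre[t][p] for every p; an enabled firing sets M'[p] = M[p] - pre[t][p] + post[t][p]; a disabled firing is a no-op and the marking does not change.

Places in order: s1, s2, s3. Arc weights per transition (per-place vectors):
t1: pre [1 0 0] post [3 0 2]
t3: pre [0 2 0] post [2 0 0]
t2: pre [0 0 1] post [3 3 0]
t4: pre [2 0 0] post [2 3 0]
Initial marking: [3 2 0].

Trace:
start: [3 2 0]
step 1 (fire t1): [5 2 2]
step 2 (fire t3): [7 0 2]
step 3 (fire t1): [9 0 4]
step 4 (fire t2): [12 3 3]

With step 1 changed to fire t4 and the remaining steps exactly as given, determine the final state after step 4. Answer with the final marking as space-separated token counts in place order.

(re-executing from step 1 with the substitution; state before step 1: [3 2 0])
step 1 (fire t4): [3 5 0]
step 2 (fire t3): [5 3 0]
step 3 (fire t1): [7 3 2]
step 4 (fire t2): [10 6 1]

10 6 1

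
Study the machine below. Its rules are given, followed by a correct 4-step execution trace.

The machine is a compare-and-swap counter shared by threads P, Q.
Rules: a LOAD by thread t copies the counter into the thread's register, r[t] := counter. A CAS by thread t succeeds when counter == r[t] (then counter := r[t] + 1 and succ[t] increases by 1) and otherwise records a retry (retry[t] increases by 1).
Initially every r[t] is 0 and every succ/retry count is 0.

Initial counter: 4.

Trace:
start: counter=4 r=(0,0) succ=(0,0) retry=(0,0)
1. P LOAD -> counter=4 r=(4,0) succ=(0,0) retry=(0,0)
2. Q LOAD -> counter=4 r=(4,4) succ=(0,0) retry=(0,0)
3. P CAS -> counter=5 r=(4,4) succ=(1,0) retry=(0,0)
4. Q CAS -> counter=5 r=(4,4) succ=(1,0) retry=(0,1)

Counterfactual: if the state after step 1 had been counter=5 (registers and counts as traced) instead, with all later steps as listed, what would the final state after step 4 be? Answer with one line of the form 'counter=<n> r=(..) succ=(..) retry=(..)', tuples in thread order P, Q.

state after step 1 := counter=5 r=(4,0) succ=(0,0) retry=(0,0)
2. Q LOAD -> counter=5 r=(4,5) succ=(0,0) retry=(0,0)
3. P CAS -> counter=5 r=(4,5) succ=(0,0) retry=(1,0)
4. Q CAS -> counter=6 r=(4,5) succ=(0,1) retry=(1,0)

counter=6 r=(4,5) succ=(0,1) retry=(1,0)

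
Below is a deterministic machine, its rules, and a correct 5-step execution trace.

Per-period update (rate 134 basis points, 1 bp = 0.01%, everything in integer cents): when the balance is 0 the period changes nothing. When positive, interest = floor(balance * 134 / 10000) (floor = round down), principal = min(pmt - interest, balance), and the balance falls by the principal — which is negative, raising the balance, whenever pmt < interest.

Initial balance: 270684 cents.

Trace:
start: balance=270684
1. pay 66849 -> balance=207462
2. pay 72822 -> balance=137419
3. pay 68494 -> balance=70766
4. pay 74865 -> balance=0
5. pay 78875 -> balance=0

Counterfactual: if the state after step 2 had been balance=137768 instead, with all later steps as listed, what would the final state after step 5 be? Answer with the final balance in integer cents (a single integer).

0

state after step 2 := balance=137768
3. pay 68494 -> balance=71120
4. pay 74865 -> balance=0
5. pay 78875 -> balance=0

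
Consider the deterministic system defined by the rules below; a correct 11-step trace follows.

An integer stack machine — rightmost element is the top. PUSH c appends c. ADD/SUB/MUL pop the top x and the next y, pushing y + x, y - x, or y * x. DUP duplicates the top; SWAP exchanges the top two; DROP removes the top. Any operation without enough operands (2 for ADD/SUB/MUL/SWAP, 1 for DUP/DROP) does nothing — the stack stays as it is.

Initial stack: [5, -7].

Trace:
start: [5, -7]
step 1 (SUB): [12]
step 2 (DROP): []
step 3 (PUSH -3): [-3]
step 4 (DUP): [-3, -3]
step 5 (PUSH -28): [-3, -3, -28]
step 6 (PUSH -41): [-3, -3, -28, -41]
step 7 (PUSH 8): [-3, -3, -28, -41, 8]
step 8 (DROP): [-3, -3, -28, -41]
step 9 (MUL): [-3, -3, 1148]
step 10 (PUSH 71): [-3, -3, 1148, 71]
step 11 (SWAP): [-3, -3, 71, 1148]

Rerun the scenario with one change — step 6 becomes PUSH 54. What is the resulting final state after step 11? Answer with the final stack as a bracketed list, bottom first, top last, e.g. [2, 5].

(re-executing from step 6 with the substitution; state before step 6: [-3, -3, -28])
step 6 (PUSH 54): [-3, -3, -28, 54]
step 7 (PUSH 8): [-3, -3, -28, 54, 8]
step 8 (DROP): [-3, -3, -28, 54]
step 9 (MUL): [-3, -3, -1512]
step 10 (PUSH 71): [-3, -3, -1512, 71]
step 11 (SWAP): [-3, -3, 71, -1512]

[-3, -3, 71, -1512]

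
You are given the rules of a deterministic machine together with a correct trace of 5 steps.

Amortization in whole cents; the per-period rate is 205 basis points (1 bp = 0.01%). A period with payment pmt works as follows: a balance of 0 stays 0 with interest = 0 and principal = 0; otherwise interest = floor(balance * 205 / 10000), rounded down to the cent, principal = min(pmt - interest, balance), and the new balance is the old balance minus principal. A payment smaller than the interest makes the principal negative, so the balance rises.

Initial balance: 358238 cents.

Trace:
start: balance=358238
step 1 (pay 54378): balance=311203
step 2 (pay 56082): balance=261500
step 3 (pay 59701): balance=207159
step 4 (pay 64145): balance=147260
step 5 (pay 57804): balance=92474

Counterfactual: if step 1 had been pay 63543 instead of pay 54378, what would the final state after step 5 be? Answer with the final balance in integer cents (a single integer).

(re-executing from step 1 with the substitution; state before step 1: balance=358238)
step 1 (pay 63543): balance=302038
step 2 (pay 56082): balance=252147
step 3 (pay 59701): balance=197615
step 4 (pay 64145): balance=137521
step 5 (pay 57804): balance=82536

82536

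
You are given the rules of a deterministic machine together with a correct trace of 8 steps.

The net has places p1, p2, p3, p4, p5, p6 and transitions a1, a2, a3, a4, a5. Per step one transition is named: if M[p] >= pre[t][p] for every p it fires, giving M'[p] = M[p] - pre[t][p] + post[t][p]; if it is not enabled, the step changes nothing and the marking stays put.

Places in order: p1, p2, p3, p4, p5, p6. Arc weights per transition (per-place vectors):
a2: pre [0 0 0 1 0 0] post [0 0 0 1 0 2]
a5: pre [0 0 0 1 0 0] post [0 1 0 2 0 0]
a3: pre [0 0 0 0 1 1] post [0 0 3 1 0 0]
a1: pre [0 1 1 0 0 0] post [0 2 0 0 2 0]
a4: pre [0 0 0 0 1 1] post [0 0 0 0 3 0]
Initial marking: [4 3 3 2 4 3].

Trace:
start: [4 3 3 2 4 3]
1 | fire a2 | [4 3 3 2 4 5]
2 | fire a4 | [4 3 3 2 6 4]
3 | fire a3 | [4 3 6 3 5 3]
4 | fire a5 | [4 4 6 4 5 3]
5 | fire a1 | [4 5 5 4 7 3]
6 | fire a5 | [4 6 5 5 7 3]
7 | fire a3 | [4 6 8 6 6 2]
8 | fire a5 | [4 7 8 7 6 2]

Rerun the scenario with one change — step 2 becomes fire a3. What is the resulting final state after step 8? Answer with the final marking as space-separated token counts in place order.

(re-executing from step 2 with the substitution; state before step 2: [4 3 3 2 4 5])
2 | fire a3 | [4 3 6 3 3 4]
3 | fire a3 | [4 3 9 4 2 3]
4 | fire a5 | [4 4 9 5 2 3]
5 | fire a1 | [4 5 8 5 4 3]
6 | fire a5 | [4 6 8 6 4 3]
7 | fire a3 | [4 6 11 7 3 2]
8 | fire a5 | [4 7 11 8 3 2]

4 7 11 8 3 2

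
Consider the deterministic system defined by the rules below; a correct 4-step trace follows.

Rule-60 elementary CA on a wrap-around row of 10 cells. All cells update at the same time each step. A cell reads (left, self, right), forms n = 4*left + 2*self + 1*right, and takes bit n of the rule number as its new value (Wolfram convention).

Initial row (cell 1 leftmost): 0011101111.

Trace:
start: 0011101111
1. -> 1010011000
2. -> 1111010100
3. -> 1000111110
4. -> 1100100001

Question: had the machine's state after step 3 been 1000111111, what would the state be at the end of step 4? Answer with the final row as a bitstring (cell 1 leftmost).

0100100000

state after step 3 := 1000111111
4. -> 0100100000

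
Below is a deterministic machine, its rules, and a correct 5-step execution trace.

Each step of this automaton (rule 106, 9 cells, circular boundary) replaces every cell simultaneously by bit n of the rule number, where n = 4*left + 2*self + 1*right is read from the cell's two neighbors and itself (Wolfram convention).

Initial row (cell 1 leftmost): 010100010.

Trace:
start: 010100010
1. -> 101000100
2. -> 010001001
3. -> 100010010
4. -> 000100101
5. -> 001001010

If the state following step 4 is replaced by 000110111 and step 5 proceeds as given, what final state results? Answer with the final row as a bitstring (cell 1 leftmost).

state after step 4 := 000110111
5. -> 001111101

001111101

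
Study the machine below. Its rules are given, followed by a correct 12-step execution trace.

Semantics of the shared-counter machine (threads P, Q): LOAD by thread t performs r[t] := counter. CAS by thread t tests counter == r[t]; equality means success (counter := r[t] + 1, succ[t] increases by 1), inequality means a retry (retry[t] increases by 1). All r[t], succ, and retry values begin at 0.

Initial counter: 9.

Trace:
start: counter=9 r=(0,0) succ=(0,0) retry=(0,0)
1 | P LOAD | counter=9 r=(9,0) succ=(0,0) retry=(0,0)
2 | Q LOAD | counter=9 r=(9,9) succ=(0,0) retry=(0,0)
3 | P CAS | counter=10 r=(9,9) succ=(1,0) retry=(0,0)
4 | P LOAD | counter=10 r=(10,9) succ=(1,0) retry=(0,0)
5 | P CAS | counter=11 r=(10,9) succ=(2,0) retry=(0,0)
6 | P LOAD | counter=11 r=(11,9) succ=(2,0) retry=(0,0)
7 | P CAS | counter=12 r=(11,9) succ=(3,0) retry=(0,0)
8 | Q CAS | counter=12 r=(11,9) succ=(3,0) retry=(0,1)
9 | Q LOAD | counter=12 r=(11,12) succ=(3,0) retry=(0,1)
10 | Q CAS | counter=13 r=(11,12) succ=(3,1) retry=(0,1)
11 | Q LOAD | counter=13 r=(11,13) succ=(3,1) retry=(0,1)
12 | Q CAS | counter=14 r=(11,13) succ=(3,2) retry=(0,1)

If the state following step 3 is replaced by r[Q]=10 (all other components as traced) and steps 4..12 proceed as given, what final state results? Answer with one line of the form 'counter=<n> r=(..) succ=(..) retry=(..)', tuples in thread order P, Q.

counter=14 r=(11,13) succ=(3,2) retry=(0,1)

state after step 3 := counter=10 r=(9,10) succ=(1,0) retry=(0,0)
4 | P LOAD | counter=10 r=(10,10) succ=(1,0) retry=(0,0)
5 | P CAS | counter=11 r=(10,10) succ=(2,0) retry=(0,0)
6 | P LOAD | counter=11 r=(11,10) succ=(2,0) retry=(0,0)
7 | P CAS | counter=12 r=(11,10) succ=(3,0) retry=(0,0)
8 | Q CAS | counter=12 r=(11,10) succ=(3,0) retry=(0,1)
9 | Q LOAD | counter=12 r=(11,12) succ=(3,0) retry=(0,1)
10 | Q CAS | counter=13 r=(11,12) succ=(3,1) retry=(0,1)
11 | Q LOAD | counter=13 r=(11,13) succ=(3,1) retry=(0,1)
12 | Q CAS | counter=14 r=(11,13) succ=(3,2) retry=(0,1)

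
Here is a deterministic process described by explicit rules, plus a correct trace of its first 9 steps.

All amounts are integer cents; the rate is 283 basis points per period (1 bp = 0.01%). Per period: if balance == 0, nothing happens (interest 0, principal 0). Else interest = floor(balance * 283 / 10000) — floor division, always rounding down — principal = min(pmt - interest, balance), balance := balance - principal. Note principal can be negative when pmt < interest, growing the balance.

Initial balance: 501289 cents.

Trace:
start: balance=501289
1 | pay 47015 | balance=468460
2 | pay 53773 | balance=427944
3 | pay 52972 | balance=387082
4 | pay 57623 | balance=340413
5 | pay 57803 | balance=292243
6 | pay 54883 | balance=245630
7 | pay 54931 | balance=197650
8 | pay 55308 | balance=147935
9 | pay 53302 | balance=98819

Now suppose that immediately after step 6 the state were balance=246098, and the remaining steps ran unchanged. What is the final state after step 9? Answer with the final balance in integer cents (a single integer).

state after step 6 := balance=246098
7 | pay 54931 | balance=198131
8 | pay 55308 | balance=148430
9 | pay 53302 | balance=99328

99328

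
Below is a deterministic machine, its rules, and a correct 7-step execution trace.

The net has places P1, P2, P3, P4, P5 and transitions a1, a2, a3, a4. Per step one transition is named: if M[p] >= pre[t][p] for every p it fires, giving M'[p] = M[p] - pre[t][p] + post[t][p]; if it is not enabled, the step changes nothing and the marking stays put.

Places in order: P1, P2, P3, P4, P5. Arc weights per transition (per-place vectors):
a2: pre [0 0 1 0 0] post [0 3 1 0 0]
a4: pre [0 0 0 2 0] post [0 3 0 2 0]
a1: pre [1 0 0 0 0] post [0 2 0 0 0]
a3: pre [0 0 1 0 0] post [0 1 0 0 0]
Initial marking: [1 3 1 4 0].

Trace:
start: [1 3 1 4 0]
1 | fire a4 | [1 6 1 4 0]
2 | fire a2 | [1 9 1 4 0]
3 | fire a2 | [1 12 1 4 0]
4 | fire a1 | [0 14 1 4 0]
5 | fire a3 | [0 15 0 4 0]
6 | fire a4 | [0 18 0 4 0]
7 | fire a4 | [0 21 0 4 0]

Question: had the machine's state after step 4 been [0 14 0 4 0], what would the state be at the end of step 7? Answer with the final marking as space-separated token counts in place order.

0 20 0 4 0

state after step 4 := [0 14 0 4 0]
5 | fire a3 | [0 14 0 4 0]
6 | fire a4 | [0 17 0 4 0]
7 | fire a4 | [0 20 0 4 0]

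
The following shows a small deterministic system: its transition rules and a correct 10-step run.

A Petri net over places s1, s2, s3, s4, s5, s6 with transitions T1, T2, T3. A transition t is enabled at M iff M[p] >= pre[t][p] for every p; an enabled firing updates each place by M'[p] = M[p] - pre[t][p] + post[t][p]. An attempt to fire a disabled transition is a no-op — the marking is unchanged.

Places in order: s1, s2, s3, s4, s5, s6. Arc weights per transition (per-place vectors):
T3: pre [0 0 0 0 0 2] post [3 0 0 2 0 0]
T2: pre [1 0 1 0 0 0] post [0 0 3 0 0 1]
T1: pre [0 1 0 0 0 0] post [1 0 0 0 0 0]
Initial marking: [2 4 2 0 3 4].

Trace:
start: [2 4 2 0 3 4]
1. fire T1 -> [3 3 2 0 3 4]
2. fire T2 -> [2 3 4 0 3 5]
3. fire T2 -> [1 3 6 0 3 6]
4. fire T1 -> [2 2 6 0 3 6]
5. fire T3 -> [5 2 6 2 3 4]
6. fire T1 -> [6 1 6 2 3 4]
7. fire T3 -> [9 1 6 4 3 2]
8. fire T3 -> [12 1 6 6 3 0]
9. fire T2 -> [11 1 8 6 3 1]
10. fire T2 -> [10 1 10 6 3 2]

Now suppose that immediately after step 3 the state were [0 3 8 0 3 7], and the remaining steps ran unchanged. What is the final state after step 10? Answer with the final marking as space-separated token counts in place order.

state after step 3 := [0 3 8 0 3 7]
4. fire T1 -> [1 2 8 0 3 7]
5. fire T3 -> [4 2 8 2 3 5]
6. fire T1 -> [5 1 8 2 3 5]
7. fire T3 -> [8 1 8 4 3 3]
8. fire T3 -> [11 1 8 6 3 1]
9. fire T2 -> [10 1 10 6 3 2]
10. fire T2 -> [9 1 12 6 3 3]

9 1 12 6 3 3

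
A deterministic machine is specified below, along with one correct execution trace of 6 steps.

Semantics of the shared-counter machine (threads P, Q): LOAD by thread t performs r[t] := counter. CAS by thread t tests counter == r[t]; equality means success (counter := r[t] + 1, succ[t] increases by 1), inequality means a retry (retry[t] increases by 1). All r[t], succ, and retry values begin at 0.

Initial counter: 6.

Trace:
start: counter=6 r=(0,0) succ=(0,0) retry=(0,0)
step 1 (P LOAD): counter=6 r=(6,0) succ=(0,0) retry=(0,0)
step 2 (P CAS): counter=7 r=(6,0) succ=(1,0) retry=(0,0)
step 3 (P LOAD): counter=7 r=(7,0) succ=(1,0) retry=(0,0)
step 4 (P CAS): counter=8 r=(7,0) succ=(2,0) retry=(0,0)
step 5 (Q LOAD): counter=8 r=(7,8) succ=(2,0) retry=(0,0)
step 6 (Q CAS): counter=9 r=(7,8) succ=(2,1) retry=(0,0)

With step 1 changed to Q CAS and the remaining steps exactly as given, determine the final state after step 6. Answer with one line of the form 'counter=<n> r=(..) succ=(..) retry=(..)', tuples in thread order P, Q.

(re-executing from step 1 with the substitution; state before step 1: counter=6 r=(0,0) succ=(0,0) retry=(0,0))
step 1 (Q CAS): counter=6 r=(0,0) succ=(0,0) retry=(0,1)
step 2 (P CAS): counter=6 r=(0,0) succ=(0,0) retry=(1,1)
step 3 (P LOAD): counter=6 r=(6,0) succ=(0,0) retry=(1,1)
step 4 (P CAS): counter=7 r=(6,0) succ=(1,0) retry=(1,1)
step 5 (Q LOAD): counter=7 r=(6,7) succ=(1,0) retry=(1,1)
step 6 (Q CAS): counter=8 r=(6,7) succ=(1,1) retry=(1,1)

counter=8 r=(6,7) succ=(1,1) retry=(1,1)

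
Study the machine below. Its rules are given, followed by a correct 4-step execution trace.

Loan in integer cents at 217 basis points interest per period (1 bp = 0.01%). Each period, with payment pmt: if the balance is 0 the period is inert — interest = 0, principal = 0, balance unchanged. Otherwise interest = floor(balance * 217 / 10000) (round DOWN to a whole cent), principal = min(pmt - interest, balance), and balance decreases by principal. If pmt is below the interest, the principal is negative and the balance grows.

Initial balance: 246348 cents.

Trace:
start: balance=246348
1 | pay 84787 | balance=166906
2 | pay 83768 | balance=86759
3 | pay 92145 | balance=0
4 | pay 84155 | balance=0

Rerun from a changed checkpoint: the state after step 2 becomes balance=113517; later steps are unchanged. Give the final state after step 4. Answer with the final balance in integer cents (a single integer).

0

state after step 2 := balance=113517
3 | pay 92145 | balance=23835
4 | pay 84155 | balance=0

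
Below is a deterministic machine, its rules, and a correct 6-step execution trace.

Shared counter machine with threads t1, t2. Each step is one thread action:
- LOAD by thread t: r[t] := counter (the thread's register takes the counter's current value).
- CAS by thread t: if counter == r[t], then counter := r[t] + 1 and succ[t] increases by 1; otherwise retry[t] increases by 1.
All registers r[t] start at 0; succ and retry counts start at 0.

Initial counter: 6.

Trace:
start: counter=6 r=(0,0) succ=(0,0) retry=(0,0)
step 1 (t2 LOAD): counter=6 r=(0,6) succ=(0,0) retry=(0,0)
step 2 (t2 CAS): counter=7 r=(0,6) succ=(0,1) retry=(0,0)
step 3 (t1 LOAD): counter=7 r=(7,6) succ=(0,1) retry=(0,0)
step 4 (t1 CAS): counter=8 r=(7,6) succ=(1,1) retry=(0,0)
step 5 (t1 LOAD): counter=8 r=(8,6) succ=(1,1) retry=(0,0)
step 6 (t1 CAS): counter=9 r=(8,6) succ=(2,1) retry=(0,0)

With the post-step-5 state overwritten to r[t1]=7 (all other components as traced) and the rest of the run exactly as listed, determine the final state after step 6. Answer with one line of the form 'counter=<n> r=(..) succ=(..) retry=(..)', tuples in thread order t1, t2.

state after step 5 := counter=8 r=(7,6) succ=(1,1) retry=(0,0)
step 6 (t1 CAS): counter=8 r=(7,6) succ=(1,1) retry=(1,0)

counter=8 r=(7,6) succ=(1,1) retry=(1,0)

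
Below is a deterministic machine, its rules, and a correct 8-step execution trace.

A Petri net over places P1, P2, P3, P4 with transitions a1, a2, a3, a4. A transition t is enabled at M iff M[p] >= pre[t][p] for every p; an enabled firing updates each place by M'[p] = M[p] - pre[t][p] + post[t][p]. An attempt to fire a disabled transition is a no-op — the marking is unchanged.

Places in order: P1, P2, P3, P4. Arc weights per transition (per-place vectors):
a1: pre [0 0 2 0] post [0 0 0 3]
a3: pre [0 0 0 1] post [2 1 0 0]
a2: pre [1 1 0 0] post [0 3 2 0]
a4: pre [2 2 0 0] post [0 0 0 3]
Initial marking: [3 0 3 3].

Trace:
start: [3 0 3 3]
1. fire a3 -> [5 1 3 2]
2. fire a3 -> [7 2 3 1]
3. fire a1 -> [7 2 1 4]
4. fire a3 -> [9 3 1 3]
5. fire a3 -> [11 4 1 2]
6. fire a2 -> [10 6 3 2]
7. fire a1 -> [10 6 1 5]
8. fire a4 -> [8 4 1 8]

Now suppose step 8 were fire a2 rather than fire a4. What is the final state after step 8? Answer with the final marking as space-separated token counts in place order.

(re-executing from step 8 with the substitution; state before step 8: [10 6 1 5])
8. fire a2 -> [9 8 3 5]

9 8 3 5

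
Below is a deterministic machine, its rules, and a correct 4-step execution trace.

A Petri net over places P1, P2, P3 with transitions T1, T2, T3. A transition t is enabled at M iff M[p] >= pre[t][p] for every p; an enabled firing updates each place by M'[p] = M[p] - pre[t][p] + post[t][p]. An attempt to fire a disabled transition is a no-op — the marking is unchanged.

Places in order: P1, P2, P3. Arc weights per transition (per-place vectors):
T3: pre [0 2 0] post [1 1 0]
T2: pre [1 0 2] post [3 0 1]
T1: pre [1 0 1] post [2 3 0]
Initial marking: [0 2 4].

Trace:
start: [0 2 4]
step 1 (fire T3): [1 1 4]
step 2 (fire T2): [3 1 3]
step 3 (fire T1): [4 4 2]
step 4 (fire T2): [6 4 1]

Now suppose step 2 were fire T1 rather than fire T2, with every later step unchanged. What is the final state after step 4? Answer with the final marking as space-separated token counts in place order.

5 7 1

(re-executing from step 2 with the substitution; state before step 2: [1 1 4])
step 2 (fire T1): [2 4 3]
step 3 (fire T1): [3 7 2]
step 4 (fire T2): [5 7 1]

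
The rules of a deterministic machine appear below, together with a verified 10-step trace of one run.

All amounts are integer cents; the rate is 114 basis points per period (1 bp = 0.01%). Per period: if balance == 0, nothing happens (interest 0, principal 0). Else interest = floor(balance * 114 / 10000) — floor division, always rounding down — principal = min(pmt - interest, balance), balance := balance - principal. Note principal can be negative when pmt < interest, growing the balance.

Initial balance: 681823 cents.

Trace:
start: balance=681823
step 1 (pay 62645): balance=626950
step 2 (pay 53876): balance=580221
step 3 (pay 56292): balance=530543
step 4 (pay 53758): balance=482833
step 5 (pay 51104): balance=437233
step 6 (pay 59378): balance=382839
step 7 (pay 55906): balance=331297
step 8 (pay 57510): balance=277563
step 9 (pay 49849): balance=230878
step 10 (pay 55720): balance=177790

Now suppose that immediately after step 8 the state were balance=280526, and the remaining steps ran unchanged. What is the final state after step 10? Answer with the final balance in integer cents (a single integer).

180820

state after step 8 := balance=280526
step 9 (pay 49849): balance=233874
step 10 (pay 55720): balance=180820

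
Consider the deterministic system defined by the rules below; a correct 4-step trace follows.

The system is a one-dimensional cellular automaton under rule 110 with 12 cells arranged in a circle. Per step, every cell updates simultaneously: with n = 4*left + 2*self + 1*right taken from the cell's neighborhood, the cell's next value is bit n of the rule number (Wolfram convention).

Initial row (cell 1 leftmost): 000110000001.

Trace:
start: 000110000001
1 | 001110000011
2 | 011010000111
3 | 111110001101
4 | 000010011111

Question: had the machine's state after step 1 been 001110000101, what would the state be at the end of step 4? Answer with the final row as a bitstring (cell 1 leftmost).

000010111011

state after step 1 := 001110000101
2 | 011010001111
3 | 111110011001
4 | 000010111011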